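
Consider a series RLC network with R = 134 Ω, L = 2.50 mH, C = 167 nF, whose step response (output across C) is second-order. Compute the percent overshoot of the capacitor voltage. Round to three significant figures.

%OS ≈ 12.8%

For a series RLC circuit (capacitor voltage as output), ω_n = 1/√(LC) = 1/√(2.50 mH · 167 nF) = 48900 rad/s.
ζ = (R/2)·√(C/L) = (134/2)·√(167 nF/2.50 mH) = 0.548.
Overshoot: exp(−π·0.548/√(1−0.548²)) = 0.128, i.e. 12.8%.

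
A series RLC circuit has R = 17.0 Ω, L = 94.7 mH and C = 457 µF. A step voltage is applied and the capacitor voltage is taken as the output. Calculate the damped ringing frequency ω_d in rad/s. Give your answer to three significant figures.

ω_d ≈ 123 rad/s

For a series RLC circuit (capacitor voltage as output), ω_n = 1/√(LC) = 1/√(94.7 mH · 457 µF) = 152 rad/s.
ζ = (R/2)·√(C/L) = (17.0/2)·√(457 µF/94.7 mH) = 0.590.
ω_d = 152·√(1 − 0.590²) = 123 rad/s.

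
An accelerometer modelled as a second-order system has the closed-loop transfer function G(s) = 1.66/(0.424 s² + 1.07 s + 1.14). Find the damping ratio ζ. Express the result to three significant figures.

ζ ≈ 0.770

Dividing through by 0.424: denominator becomes s² + 2.524 s + 2.689.
So ω_n = √2.689 = 1.64 rad/s and ζ = 2.524/(2·1.64) = 0.770.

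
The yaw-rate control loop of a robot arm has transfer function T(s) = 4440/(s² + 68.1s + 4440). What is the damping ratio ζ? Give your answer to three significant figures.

ζ ≈ 0.511

Matching coefficients with s² + 2ζω_n s + ω_n² gives ω_n² = 4440 ⇒ ω_n = 66.6 rad/s, and ζ = 68.1/(2ω_n) = 0.511.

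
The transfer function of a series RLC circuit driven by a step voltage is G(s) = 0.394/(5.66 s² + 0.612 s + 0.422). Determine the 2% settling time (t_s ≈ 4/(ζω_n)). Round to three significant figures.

Dividing through by 5.66: denominator becomes s² + 0.1081 s + 0.07456.
So ω_n = √0.07456 = 0.273 rad/s and ζ = 0.1081/(2·0.273) = 0.198.
t_s ≈ 4/(ζω_n) = 74.0 s.

t_s ≈ 74.0 s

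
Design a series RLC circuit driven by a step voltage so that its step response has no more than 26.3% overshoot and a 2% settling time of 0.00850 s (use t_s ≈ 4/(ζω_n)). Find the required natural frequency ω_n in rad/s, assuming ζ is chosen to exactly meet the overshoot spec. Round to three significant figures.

From %OS = 100·exp(−πζ/√(1−ζ²)), invert to get ζ = −ln(OS)/√(π² + ln²(OS)) with OS = 0.263.
−ln 0.263 = 1.336, so ζ = 1.336/√(π² + 1.784) = 0.391.
Then ω_n = 4/(ζ t_s) = 4/(0.391 × 0.00850) = 1200 rad/s.

ω_n ≈ 1200 rad/s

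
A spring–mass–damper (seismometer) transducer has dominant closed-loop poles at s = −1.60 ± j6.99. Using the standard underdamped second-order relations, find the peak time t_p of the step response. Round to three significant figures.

t_p = π/ω_d with ω_d = 6.99 (the imaginary part), so t_p = 0.449 s.

t_p ≈ 0.449 s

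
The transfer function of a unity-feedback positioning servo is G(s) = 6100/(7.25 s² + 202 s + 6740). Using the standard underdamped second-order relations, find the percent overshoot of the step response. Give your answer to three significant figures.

Dividing through by 7.25: denominator becomes s² + 27.86 s + 929.7.
So ω_n = √929.7 = 30.5 rad/s and ζ = 27.86/(2·30.5) = 0.457.
%OS = 100 e^{−πζ/√(1−ζ²)} with ζ = 0.457 gives 19.9%.

%OS ≈ 19.9%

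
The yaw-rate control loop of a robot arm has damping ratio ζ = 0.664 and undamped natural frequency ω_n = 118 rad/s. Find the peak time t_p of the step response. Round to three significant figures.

The damped frequency is ω_d = ω_n√(1−ζ²) = 118·√(1−0.441) = 88.2 rad/s.
Peak time t_p = π/ω_d = π/88.2 = 0.0356 s.

t_p ≈ 0.0356 s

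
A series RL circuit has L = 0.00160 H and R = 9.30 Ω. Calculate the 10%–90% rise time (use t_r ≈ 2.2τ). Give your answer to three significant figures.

t_r ≈ 0.000378 s

τ = L/R = 0.00160/9.30 = 0.000172 s.
t_r ≈ 2.2τ = 0.000378 s.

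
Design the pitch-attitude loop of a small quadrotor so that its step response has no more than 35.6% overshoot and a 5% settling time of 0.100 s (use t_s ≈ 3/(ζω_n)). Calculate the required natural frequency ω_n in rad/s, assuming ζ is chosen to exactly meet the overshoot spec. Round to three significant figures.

Inverting the overshoot relation: ζ = |ln 0.356|/√(π² + ln²0.356) = 0.312.
From t_s ≈ 3/(ζω_n): ω_n = 3/(ζ·t_s) = 3/(0.312·0.100) = 96.1 rad/s.

ω_n ≈ 96.1 rad/s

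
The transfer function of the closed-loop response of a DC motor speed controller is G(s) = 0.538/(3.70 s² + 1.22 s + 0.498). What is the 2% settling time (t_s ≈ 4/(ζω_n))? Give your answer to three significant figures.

Dividing through by 3.70: denominator becomes s² + 0.3297 s + 0.1346.
So ω_n = √0.1346 = 0.367 rad/s and ζ = 0.3297/(2·0.367) = 0.449.
t_s ≈ 4/(ζω_n) = 24.3 s.

t_s ≈ 24.3 s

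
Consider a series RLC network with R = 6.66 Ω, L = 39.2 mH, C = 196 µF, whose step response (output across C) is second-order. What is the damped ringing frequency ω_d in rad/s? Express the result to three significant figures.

ω_d ≈ 351 rad/s

For a series RLC circuit (capacitor voltage as output), ω_n = 1/√(LC) = 1/√(39.2 mH · 196 µF) = 361 rad/s.
ζ = (R/2)·√(C/L) = (6.66/2)·√(196 µF/39.2 mH) = 0.235.
The damped frequency ω_d = ω_n√(1−ζ²) = 351 rad/s.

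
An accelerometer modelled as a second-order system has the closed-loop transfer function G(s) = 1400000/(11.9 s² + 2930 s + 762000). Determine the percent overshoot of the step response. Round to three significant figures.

Dividing through by 11.9: denominator becomes s² + 246.2 s + 64030.
So ω_n = √64030 = 253 rad/s and ζ = 246.2/(2·253) = 0.487.
%OS = 100·exp(−πζ/√(1−ζ²)) = 17.4%.

%OS ≈ 17.4%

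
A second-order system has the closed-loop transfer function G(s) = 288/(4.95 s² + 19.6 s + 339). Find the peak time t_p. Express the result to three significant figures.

t_p ≈ 0.391 s

Dividing through by 4.95: denominator becomes s² + 3.960 s + 68.48.
So ω_n = √68.48 = 8.28 rad/s and ζ = 3.960/(2·8.28) = 0.239.
ω_d = 8.28·√(1 − 0.239²) = 8.04 rad/s. t_p = π/ω_d = 0.391 s.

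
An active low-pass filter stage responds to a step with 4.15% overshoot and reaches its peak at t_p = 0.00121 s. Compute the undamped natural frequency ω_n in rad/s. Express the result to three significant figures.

From the overshoot, ζ = −ln(OS)/√(π²+ln²(OS)) = 0.712.
t_p = π/ω_d ⇒ ω_d = 2600 rad/s; then ω_n = ω_d/√(1−ζ²) = 3700 rad/s.

ω_n ≈ 3700 rad/s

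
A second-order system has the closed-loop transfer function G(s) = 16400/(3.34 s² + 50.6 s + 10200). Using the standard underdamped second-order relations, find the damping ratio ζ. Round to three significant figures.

Dividing through by 3.34: denominator becomes s² + 15.15 s + 3054.
So ω_n = √3054 = 55.3 rad/s and ζ = 15.15/(2·55.3) = 0.137.

ζ ≈ 0.137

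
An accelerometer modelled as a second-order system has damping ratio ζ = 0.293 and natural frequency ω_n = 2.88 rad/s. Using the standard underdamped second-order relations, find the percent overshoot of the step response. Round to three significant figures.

%OS ≈ 38.2%

For an underdamped second-order system, %OS = 100·exp(−πζ/√(1−ζ²)).
πζ/√(1−ζ²) = π·0.293/√(1−0.0858) = 0.9627, so %OS = 100·e^(−0.9627) = 38.2%.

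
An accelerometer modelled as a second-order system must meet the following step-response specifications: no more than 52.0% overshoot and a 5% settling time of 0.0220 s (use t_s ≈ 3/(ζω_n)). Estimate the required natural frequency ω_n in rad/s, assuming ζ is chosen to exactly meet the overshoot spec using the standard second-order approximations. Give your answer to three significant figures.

Inverting the overshoot relation: ζ = |ln 0.520|/√(π² + ln²0.520) = 0.204.
From t_s ≈ 3/(ζω_n): ω_n = 3/(ζ·t_s) = 3/(0.204·0.0220) = 669 rad/s.

ω_n ≈ 669 rad/s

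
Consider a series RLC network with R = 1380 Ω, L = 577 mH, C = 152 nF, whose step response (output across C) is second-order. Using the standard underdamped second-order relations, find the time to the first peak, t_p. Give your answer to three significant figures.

For a series RLC circuit (capacitor voltage as output), ω_n = 1/√(LC) = 1/√(577 mH · 152 nF) = 3380 rad/s.
ζ = (R/2)·√(C/L) = (1380/2)·√(152 nF/577 mH) = 0.354.
The damped frequency ω_d = ω_n√(1−ζ²) = 3160 rad/s. t_p = π/ω_d = 0.000995 s.

t_p ≈ 0.000995 s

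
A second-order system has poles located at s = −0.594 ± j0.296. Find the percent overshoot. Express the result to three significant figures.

The poles are at −σ ± jω_d with σ = 0.594 and ω_d = 0.296, so ω_n = √(σ²+ω_d²) = 0.664 rad/s and ζ = σ/ω_n = 0.895.
Overshoot: exp(−π·0.895/√(1−0.895²)) = 0.00183, i.e. 0.183%.

%OS ≈ 0.183%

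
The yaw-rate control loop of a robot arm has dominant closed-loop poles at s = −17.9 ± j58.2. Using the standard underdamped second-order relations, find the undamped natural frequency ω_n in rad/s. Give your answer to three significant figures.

ω_n ≈ 60.9 rad/s

With σ = 17.9, ω_d = 58.2: ω_n = √(σ²+ω_d²) = 60.9 rad/s, ζ = σ/ω_n = 0.294.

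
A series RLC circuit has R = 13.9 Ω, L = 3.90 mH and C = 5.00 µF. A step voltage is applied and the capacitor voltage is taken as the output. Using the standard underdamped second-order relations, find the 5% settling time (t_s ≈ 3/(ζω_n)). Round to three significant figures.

For a series RLC circuit (capacitor voltage as output), ω_n = 1/√(LC) = 1/√(3.90 mH · 5.00 µF) = 7160 rad/s.
ζ = (R/2)·√(C/L) = (13.9/2)·√(5.00 µF/3.90 mH) = 0.249.
t_s ≈ 3/(ζω_n) = 0.00168 s.

t_s ≈ 0.00168 s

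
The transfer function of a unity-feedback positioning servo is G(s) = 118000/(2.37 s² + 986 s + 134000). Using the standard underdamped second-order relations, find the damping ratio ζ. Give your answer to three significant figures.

Dividing through by 2.37: denominator becomes s² + 416.0 s + 56540.
So ω_n = √56540 = 238 rad/s and ζ = 416.0/(2·238) = 0.875.

ζ ≈ 0.875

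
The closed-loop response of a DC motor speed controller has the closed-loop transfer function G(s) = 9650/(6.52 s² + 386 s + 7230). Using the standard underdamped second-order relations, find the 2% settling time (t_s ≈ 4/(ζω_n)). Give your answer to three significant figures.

t_s ≈ 0.135 s

Dividing through by 6.52: denominator becomes s² + 59.20 s + 1109.
So ω_n = √1109 = 33.3 rad/s and ζ = 59.20/(2·33.3) = 0.889.
t_s ≈ 4/(ζω_n) = 0.135 s.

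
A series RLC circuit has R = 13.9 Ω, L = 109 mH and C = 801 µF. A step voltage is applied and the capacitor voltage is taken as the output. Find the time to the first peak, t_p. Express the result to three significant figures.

For a series RLC circuit (capacitor voltage as output), ω_n = 1/√(LC) = 1/√(109 mH · 801 µF) = 107 rad/s.
ζ = (R/2)·√(C/L) = (13.9/2)·√(801 µF/109 mH) = 0.596.
ω_d = 107·√(1 − 0.596²) = 86.0 rad/s. t_p = π/ω_d = 0.0365 s.

t_p ≈ 0.0365 s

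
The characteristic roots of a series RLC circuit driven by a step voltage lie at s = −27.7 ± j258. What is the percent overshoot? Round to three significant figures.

With σ = 27.7, ω_d = 258: ω_n = √(σ²+ω_d²) = 259 rad/s, ζ = σ/ω_n = 0.107.
Overshoot: exp(−π·0.107/√(1−0.107²)) = 0.714, i.e. 71.4%.

%OS ≈ 71.4%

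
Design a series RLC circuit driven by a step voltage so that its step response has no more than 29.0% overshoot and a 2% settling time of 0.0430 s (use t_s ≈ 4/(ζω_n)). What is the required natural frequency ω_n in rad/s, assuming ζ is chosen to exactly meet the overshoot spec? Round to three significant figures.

ω_n ≈ 254 rad/s

Inverting the overshoot relation: ζ = |ln 0.290|/√(π² + ln²0.290) = 0.367.
Then ω_n = 4/(ζ t_s) = 4/(0.367 × 0.0430) = 254 rad/s.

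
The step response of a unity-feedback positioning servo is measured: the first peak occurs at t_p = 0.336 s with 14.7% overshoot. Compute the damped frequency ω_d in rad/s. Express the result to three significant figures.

ω_d ≈ 9.35 rad/s

t_p = π/ω_d, so ω_d = π/0.336 = 9.35 rad/s.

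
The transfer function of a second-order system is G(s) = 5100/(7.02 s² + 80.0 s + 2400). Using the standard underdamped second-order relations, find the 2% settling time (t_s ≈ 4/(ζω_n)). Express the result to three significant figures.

t_s ≈ 0.702 s

Dividing through by 7.02: denominator becomes s² + 11.40 s + 341.9.
So ω_n = √341.9 = 18.5 rad/s and ζ = 11.40/(2·18.5) = 0.308.
t_s ≈ 4/(ζω_n) = 0.702 s.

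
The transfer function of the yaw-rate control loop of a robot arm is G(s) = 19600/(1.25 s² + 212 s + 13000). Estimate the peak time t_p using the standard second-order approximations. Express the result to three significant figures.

Dividing through by 1.25: denominator becomes s² + 169.6 s + 10400.
So ω_n = √10400 = 102 rad/s and ζ = 169.6/(2·102) = 0.832.
ω_d = ω_n√(1−ζ²) = 56.6 rad/s. t_p = π/ω_d = 0.0555 s.

t_p ≈ 0.0555 s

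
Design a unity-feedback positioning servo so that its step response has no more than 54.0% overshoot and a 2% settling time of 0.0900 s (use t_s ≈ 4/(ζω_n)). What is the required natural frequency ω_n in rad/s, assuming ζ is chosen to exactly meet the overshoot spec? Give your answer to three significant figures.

Inverting the overshoot relation: ζ = |ln 0.540|/√(π² + ln²0.540) = 0.192.
From t_s ≈ 4/(ζω_n): ω_n = 4/(ζ·t_s) = 4/(0.192·0.0900) = 231 rad/s.

ω_n ≈ 231 rad/s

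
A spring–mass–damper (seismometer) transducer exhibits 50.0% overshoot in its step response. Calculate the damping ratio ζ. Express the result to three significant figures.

From %OS = 100·exp(−πζ/√(1−ζ²)), invert to get ζ = −ln(OS)/√(π² + ln²(OS)) with OS = 0.500.
−ln 0.500 = 0.6931, so ζ = 0.6931/√(π² + 0.4805) = 0.215.

ζ ≈ 0.215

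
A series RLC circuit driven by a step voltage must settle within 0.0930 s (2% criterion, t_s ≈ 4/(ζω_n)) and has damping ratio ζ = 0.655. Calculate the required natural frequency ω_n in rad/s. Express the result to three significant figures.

Rearranging t_s ≈ 4/(ζω_n) gives ω_n = 4/(ζ·t_s) = 4/(0.655 × 0.0930) = 65.7 rad/s.

ω_n ≈ 65.7 rad/s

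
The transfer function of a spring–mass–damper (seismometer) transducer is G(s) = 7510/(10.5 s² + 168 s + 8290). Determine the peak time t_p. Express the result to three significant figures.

Dividing through by 10.5: denominator becomes s² + 16.00 s + 789.5.
So ω_n = √789.5 = 28.1 rad/s and ζ = 16.00/(2·28.1) = 0.285.
ω_d = ω_n√(1−ζ²) = 26.9 rad/s. t_p = π/ω_d = 0.117 s.

t_p ≈ 0.117 s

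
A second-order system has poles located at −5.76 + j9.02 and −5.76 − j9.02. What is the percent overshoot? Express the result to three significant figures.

With σ = 5.76, ω_d = 9.02: ω_n = √(σ²+ω_d²) = 10.7 rad/s, ζ = σ/ω_n = 0.538.
%OS = 100·exp(−πζ/√(1−ζ²)) = 13.5%.

%OS ≈ 13.5%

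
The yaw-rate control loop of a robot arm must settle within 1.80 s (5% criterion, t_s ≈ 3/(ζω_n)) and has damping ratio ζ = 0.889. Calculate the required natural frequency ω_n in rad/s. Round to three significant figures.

ω_n ≈ 1.87 rad/s

Rearranging t_s ≈ 3/(ζω_n) gives ω_n = 3/(ζ·t_s) = 3/(0.889 × 1.80) = 1.87 rad/s.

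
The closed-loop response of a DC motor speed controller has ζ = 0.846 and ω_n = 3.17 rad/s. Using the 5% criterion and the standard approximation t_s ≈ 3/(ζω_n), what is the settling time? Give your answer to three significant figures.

t_s ≈ 1.12 s

t_s ≈ 3/(ζω_n) = 3/(0.846 × 3.17) = 1.12 s.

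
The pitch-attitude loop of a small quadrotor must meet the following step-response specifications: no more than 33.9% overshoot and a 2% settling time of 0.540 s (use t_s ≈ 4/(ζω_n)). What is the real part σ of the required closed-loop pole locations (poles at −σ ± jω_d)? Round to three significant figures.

The settling-time spec alone fixes σ = ζω_n = 4/t_s = 4/0.540 = 7.41.
(Overshoot then fixes ζ = 0.326 and hence ω_d = σ·√(1−ζ²)/ζ = 21.5 rad/s.)

σ ≈ 7.41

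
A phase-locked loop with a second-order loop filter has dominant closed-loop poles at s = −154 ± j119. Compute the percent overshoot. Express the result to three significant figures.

%OS ≈ 1.72%

|pole| = ω_n = √(154² + 119²) = 195 rad/s; ζ = cos θ = σ/ω_n = 0.791.
%OS = 100 e^{−πζ/√(1−ζ²)} with ζ = 0.791 gives 1.72%.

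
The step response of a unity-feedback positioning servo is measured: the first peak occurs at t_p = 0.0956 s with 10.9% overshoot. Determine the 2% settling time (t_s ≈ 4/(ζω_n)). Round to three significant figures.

t_s ≈ 0.173 s

The overshoot fixes ζ = −ln(OS)/√(π²+ln²(OS)) = 0.576.
From t_p = π/ω_d, ω_d = π/0.0956 = 32.9 rad/s, so ω_n = ω_d/√(1−ζ²) = 40.2 rad/s.
t_s ≈ 4/(ζω_n) = 4/(0.576·40.2) = 0.173 s.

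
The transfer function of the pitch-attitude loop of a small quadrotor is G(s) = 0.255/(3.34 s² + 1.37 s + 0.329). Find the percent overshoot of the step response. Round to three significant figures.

Dividing through by 3.34: denominator becomes s² + 0.4102 s + 0.09850.
So ω_n = √0.09850 = 0.314 rad/s and ζ = 0.4102/(2·0.314) = 0.653.
%OS = 100·exp(−πζ/√(1−ζ²)) = 6.64%.

%OS ≈ 6.64%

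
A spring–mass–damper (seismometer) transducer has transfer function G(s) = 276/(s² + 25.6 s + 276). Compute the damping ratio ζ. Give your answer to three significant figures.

Matching coefficients with s² + 2ζω_n s + ω_n² gives ω_n² = 276 ⇒ ω_n = 16.6 rad/s, and ζ = 25.6/(2ω_n) = 0.770.

ζ ≈ 0.770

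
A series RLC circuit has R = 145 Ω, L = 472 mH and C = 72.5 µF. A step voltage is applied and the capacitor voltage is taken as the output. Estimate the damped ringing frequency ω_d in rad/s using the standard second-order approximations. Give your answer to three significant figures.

For a series RLC circuit (capacitor voltage as output), ω_n = 1/√(LC) = 1/√(472 mH · 72.5 µF) = 171 rad/s.
ζ = (R/2)·√(C/L) = (145/2)·√(72.5 µF/472 mH) = 0.899.
ω_d = ω_n√(1−ζ²) = 75.0 rad/s.

ω_d ≈ 75.0 rad/s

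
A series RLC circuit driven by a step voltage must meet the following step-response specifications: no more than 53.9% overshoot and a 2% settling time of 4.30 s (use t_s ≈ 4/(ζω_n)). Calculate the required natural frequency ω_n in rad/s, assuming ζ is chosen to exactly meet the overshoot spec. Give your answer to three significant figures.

ζ = −ln(OS)/√(π² + (ln OS)²). With OS = 0.539, ln OS = −0.6180 and ζ = 0.6180/3.202 = 0.193.
Then ω_n = 4/(ζ t_s) = 4/(0.193 × 4.30) = 4.82 rad/s.

ω_n ≈ 4.82 rad/s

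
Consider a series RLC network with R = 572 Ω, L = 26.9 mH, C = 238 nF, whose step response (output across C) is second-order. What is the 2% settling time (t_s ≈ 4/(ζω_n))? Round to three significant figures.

t_s ≈ 0.000376 s

For a series RLC circuit (capacitor voltage as output), ω_n = 1/√(LC) = 1/√(26.9 mH · 238 nF) = 12500 rad/s.
ζ = (R/2)·√(C/L) = (572/2)·√(238 nF/26.9 mH) = 0.851.
t_s ≈ 4/(ζω_n) = 0.000376 s.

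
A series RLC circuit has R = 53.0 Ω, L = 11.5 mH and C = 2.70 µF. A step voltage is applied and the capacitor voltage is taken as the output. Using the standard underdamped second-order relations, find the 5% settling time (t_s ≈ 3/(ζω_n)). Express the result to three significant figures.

For a series RLC circuit (capacitor voltage as output), ω_n = 1/√(LC) = 1/√(11.5 mH · 2.70 µF) = 5680 rad/s.
ζ = (R/2)·√(C/L) = (53.0/2)·√(2.70 µF/11.5 mH) = 0.406.
t_s ≈ 3/(ζω_n) = 0.00130 s.

t_s ≈ 0.00130 s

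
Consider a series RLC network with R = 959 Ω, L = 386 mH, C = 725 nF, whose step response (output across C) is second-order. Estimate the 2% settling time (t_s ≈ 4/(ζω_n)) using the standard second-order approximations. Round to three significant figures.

For a series RLC circuit (capacitor voltage as output), ω_n = 1/√(LC) = 1/√(386 mH · 725 nF) = 1890 rad/s.
ζ = (R/2)·√(C/L) = (959/2)·√(725 nF/386 mH) = 0.657.
t_s ≈ 4/(ζω_n) = 0.00322 s.

t_s ≈ 0.00322 s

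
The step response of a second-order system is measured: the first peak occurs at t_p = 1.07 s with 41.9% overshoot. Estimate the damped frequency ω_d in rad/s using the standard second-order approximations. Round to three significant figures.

t_p = π/ω_d, so ω_d = π/1.07 = 2.94 rad/s.

ω_d ≈ 2.94 rad/s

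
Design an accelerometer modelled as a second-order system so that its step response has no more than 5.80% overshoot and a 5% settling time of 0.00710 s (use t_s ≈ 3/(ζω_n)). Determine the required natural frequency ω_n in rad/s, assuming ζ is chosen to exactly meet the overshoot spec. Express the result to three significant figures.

ζ = −ln(OS)/√(π² + (ln OS)²). With OS = 0.0580, ln OS = −2.847 and ζ = 2.847/4.240 = 0.672.
Then ω_n = 3/(ζ t_s) = 3/(0.672 × 0.00710) = 629 rad/s.

ω_n ≈ 629 rad/s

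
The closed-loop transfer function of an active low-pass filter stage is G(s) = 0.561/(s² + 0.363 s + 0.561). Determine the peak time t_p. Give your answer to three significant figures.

Comparing the denominator to s² + 2ζω_n s + ω_n²: ω_n = √0.561 = 0.749 rad/s, and 2ζω_n = 0.363 so ζ = 0.363/(2·0.749) = 0.242.
The damped frequency ω_d = ω_n√(1−ζ²) = 0.727 rad/s. Then t_p = π/ω_d = 4.32 s.

t_p ≈ 4.32 s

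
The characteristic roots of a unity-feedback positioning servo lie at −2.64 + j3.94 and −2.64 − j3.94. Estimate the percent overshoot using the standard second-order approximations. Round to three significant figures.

%OS ≈ 12.2%

With σ = 2.64, ω_d = 3.94: ω_n = √(σ²+ω_d²) = 4.74 rad/s, ζ = σ/ω_n = 0.557.
%OS = 100 e^{−πζ/√(1−ζ²)} with ζ = 0.557 gives 12.2%.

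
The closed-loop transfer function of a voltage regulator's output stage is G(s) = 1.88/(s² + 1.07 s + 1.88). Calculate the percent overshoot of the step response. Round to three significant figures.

%OS ≈ 26.4%

Comparing the denominator to s² + 2ζω_n s + ω_n²: ω_n = √1.88 = 1.37 rad/s, and 2ζω_n = 1.07 so ζ = 1.07/(2·1.37) = 0.390.
Overshoot: exp(−π·0.390/√(1−0.390²)) = 0.264, i.e. 26.4%.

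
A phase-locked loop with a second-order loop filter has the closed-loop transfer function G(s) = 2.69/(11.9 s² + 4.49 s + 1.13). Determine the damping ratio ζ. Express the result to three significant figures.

Dividing through by 11.9: denominator becomes s² + 0.3773 s + 0.09496.
So ω_n = √0.09496 = 0.308 rad/s and ζ = 0.3773/(2·0.308) = 0.612.

ζ ≈ 0.612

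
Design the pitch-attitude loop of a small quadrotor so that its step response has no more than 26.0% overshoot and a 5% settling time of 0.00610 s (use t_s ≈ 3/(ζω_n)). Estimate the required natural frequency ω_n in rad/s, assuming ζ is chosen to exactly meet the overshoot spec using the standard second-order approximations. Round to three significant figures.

Inverting the overshoot relation: ζ = |ln 0.260|/√(π² + ln²0.260) = 0.394.
From t_s ≈ 3/(ζω_n): ω_n = 3/(ζ·t_s) = 3/(0.394·0.00610) = 1250 rad/s.

ω_n ≈ 1250 rad/s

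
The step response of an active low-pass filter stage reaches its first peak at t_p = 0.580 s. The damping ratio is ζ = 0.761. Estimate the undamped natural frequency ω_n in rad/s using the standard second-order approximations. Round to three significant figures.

Peak time t_p = π/ω_d, so ω_d = π/t_p = π/0.580 = 5.42 rad/s.
ω_n = ω_d/√(1−ζ²) = 5.42/√0.421 = 8.35 rad/s.

ω_n ≈ 8.35 rad/s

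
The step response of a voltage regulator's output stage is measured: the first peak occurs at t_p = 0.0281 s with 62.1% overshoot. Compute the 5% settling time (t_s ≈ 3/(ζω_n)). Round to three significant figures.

From the overshoot, ζ = −ln(OS)/√(π²+ln²(OS)) = 0.150.
t_p = π/ω_d ⇒ ω_d = 112 rad/s; then ω_n = ω_d/√(1−ζ²) = 113 rad/s.
t_s ≈ 3/(ζω_n) = 3/(0.150·113) = 0.177 s.

t_s ≈ 0.177 s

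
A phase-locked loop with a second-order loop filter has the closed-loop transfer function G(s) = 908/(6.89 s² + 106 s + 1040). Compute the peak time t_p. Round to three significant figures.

Dividing through by 6.89: denominator becomes s² + 15.38 s + 150.9.
So ω_n = √150.9 = 12.3 rad/s and ζ = 15.38/(2·12.3) = 0.626.
ω_d = 12.3·√(1 − 0.626²) = 9.58 rad/s. t_p = π/ω_d = 0.328 s.

t_p ≈ 0.328 s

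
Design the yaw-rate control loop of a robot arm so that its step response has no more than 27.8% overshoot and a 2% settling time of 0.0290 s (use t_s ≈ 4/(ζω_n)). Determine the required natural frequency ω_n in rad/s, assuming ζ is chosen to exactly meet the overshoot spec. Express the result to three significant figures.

ω_n ≈ 366 rad/s

Inverting the overshoot relation: ζ = |ln 0.278|/√(π² + ln²0.278) = 0.377.
Then ω_n = 4/(ζ t_s) = 4/(0.377 × 0.0290) = 366 rad/s.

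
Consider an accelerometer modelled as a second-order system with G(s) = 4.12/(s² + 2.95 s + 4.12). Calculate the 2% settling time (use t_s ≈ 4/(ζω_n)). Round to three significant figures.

ω_n = √4.12 = 2.03 rad/s; ζ = 2.95/(2·2.03) = 0.727.
t_s ≈ 4/(ζω_n) = 4/(0.727·2.03) = 2.71 s.

t_s ≈ 2.71 s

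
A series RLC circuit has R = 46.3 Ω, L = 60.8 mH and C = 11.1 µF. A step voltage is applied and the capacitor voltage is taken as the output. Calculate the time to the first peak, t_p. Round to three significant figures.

For a series RLC circuit (capacitor voltage as output), ω_n = 1/√(LC) = 1/√(60.8 mH · 11.1 µF) = 1220 rad/s.
ζ = (R/2)·√(C/L) = (46.3/2)·√(11.1 µF/60.8 mH) = 0.313.
ω_d = 1220·√(1 − 0.313²) = 1160 rad/s. t_p = π/ω_d = 0.00272 s.

t_p ≈ 0.00272 s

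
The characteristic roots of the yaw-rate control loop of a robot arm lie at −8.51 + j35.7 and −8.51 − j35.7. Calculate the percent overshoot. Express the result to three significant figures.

With σ = 8.51, ω_d = 35.7: ω_n = √(σ²+ω_d²) = 36.7 rad/s, ζ = σ/ω_n = 0.232.
%OS = 100·exp(−πζ/√(1−ζ²)) = 47.3%.

%OS ≈ 47.3%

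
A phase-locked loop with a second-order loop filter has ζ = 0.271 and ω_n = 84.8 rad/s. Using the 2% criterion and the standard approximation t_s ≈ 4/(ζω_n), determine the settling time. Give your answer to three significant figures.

t_s ≈ 4/(ζω_n) = 4/(0.271 × 84.8) = 0.174 s.

t_s ≈ 0.174 s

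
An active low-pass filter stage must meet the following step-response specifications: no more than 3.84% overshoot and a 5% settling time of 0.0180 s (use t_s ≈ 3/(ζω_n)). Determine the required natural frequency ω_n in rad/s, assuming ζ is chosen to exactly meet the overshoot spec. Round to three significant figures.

ζ = −ln(OS)/√(π² + (ln OS)²). With OS = 0.0384, ln OS = −3.260 and ζ = 3.260/4.527 = 0.720.
Then ω_n = 3/(ζ t_s) = 3/(0.720 × 0.0180) = 231 rad/s.

ω_n ≈ 231 rad/s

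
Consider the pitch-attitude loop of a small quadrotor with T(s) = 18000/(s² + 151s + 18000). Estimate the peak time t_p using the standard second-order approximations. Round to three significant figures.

t_p ≈ 0.0283 s

Comparing the denominator to s² + 2ζω_n s + ω_n²: ω_n = √18000 = 134 rad/s, and 2ζω_n = 151 so ζ = 151/(2·134) = 0.563.
ω_d = 134·√(1 − 0.563²) = 111 rad/s. Then t_p = π/ω_d = 0.0283 s.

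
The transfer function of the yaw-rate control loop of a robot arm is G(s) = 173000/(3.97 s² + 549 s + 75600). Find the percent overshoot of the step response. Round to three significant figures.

%OS ≈ 16.2%

Dividing through by 3.97: denominator becomes s² + 138.3 s + 19040.
So ω_n = √19040 = 138 rad/s and ζ = 138.3/(2·138) = 0.501.
Overshoot: exp(−π·0.501/√(1−0.501²)) = 0.162, i.e. 16.2%.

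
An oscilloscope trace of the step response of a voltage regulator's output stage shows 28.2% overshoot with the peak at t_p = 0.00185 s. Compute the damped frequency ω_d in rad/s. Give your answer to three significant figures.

t_p = π/ω_d, so ω_d = π/0.00185 = 1700 rad/s.

ω_d ≈ 1700 rad/s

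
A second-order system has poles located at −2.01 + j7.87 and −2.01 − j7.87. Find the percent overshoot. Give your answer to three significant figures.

%OS ≈ 44.8%

The poles are at −σ ± jω_d with σ = 2.01 and ω_d = 7.87, so ω_n = √(σ²+ω_d²) = 8.12 rad/s and ζ = σ/ω_n = 0.247.
Overshoot: exp(−π·0.247/√(1−0.247²)) = 0.448, i.e. 44.8%.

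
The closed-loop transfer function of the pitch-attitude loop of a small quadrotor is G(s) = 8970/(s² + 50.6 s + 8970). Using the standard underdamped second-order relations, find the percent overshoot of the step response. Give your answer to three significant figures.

%OS ≈ 41.9%

Comparing the denominator to s² + 2ζω_n s + ω_n²: ω_n = √8970 = 94.7 rad/s, and 2ζω_n = 50.6 so ζ = 50.6/(2·94.7) = 0.267.
Overshoot: exp(−π·0.267/√(1−0.267²)) = 0.419, i.e. 41.9%.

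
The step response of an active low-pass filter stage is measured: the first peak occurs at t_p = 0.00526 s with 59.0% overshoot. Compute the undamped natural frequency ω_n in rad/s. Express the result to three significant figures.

ω_n ≈ 606 rad/s

The overshoot fixes ζ = −ln(OS)/√(π²+ln²(OS)) = 0.166.
t_p = π/ω_d ⇒ ω_d = 597 rad/s; then ω_n = ω_d/√(1−ζ²) = 606 rad/s.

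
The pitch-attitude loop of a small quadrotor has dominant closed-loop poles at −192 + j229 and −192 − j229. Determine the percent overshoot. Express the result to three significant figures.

|pole| = ω_n = √(192² + 229²) = 299 rad/s; ζ = cos θ = σ/ω_n = 0.642.
%OS = 100·exp(−πζ/√(1−ζ²)) = 7.18%.

%OS ≈ 7.18%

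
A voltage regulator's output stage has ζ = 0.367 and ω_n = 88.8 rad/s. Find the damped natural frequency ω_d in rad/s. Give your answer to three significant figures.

ω_d ≈ 82.6 rad/s

ω_d = ω_n√(1−ζ²) = 88.8·√0.865 = 82.6 rad/s.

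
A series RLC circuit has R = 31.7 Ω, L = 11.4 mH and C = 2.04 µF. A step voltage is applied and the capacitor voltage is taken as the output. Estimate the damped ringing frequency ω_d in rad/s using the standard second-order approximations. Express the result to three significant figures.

ω_d ≈ 6410 rad/s

For a series RLC circuit (capacitor voltage as output), ω_n = 1/√(LC) = 1/√(11.4 mH · 2.04 µF) = 6560 rad/s.
ζ = (R/2)·√(C/L) = (31.7/2)·√(2.04 µF/11.4 mH) = 0.212.
The damped frequency ω_d = ω_n√(1−ζ²) = 6410 rad/s.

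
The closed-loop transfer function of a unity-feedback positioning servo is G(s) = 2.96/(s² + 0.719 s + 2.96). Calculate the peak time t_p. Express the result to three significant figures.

Matching coefficients with s² + 2ζω_n s + ω_n² gives ω_n² = 2.96 ⇒ ω_n = 1.72 rad/s, and ζ = 0.719/(2ω_n) = 0.209.
The damped frequency ω_d = ω_n√(1−ζ²) = 1.68 rad/s. Then t_p = π/ω_d = 1.87 s.

t_p ≈ 1.87 s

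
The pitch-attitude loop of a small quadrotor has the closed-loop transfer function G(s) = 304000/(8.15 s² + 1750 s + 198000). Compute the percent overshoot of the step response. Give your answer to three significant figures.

Dividing through by 8.15: denominator becomes s² + 214.7 s + 24290.
So ω_n = √24290 = 156 rad/s and ζ = 214.7/(2·156) = 0.689.
%OS = 100·exp(−πζ/√(1−ζ²)) = 5.05%.

%OS ≈ 5.05%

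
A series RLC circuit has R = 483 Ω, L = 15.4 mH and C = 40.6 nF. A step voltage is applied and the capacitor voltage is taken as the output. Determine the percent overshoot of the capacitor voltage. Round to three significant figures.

For a series RLC circuit (capacitor voltage as output), ω_n = 1/√(LC) = 1/√(15.4 mH · 40.6 nF) = 40000 rad/s.
ζ = (R/2)·√(C/L) = (483/2)·√(40.6 nF/15.4 mH) = 0.392.
Overshoot: exp(−π·0.392/√(1−0.392²)) = 0.262, i.e. 26.2%.

%OS ≈ 26.2%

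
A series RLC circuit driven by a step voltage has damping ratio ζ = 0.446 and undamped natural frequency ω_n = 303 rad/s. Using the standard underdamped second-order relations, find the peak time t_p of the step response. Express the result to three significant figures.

t_p ≈ 0.0116 s

The damped frequency is ω_d = ω_n√(1−ζ²) = 303·√(1−0.199) = 271 rad/s.
Peak time t_p = π/ω_d = π/271 = 0.0116 s.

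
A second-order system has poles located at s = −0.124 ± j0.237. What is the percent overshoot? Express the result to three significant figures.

|pole| = ω_n = √(0.124² + 0.237²) = 0.267 rad/s; ζ = cos θ = σ/ω_n = 0.464.
Overshoot: exp(−π·0.464/√(1−0.464²)) = 0.193, i.e. 19.3%.

%OS ≈ 19.3%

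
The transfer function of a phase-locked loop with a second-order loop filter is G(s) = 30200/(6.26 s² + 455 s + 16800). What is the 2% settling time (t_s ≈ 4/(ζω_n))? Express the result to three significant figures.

Dividing through by 6.26: denominator becomes s² + 72.68 s + 2684.
So ω_n = √2684 = 51.8 rad/s and ζ = 72.68/(2·51.8) = 0.702.
t_s ≈ 4/(ζω_n) = 0.110 s.

t_s ≈ 0.110 s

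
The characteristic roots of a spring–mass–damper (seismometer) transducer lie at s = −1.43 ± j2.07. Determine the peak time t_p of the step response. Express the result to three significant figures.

t_p = π/ω_d with ω_d = 2.07 (the imaginary part), so t_p = 1.52 s.

t_p ≈ 1.52 s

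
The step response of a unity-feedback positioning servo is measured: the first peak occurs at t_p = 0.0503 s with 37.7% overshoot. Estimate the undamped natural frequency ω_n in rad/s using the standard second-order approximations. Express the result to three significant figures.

ζ from %OS: ζ = |ln 0.377|/√(π²+ln²0.377) = 0.297.
From t_p = π/ω_d, ω_d = π/0.0503 = 62.5 rad/s, so ω_n = ω_d/√(1−ζ²) = 65.4 rad/s.

ω_n ≈ 65.4 rad/s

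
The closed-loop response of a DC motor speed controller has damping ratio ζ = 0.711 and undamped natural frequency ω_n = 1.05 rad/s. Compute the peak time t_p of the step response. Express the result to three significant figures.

t_p ≈ 4.25 s

The damped frequency is ω_d = ω_n√(1−ζ²) = 1.05·√(1−0.506) = 0.738 rad/s.
Peak time t_p = π/ω_d = π/0.738 = 4.25 s.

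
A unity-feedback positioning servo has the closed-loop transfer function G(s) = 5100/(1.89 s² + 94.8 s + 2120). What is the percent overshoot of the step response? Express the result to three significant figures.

Dividing through by 1.89: denominator becomes s² + 50.16 s + 1122.
So ω_n = √1122 = 33.5 rad/s and ζ = 50.16/(2·33.5) = 0.749.
Overshoot: exp(−π·0.749/√(1−0.749²)) = 0.0287, i.e. 2.87%.

%OS ≈ 2.87%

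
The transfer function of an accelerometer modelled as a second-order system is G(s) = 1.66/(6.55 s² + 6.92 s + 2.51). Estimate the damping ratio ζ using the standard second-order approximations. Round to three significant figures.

ζ ≈ 0.853

Dividing through by 6.55: denominator becomes s² + 1.056 s + 0.3832.
So ω_n = √0.3832 = 0.619 rad/s and ζ = 1.056/(2·0.619) = 0.853.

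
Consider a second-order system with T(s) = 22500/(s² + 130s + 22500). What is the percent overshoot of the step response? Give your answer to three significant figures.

%OS ≈ 22.1%

Comparing the denominator to s² + 2ζω_n s + ω_n²: ω_n = √22500 = 150 rad/s, and 2ζω_n = 130 so ζ = 130/(2·150) = 0.433.
%OS = 100·exp(−πζ/√(1−ζ²)) = 22.1%.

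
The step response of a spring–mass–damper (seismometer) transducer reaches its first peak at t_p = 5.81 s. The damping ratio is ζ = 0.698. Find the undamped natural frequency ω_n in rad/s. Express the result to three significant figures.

ω_n ≈ 0.755 rad/s

Peak time t_p = π/ω_d, so ω_d = π/t_p = π/5.81 = 0.541 rad/s.
ω_n = ω_d/√(1−ζ²) = 0.541/√0.513 = 0.755 rad/s.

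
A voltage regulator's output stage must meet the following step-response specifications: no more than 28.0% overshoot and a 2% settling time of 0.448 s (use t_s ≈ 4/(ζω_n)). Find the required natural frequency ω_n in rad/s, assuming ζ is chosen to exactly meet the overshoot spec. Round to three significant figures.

ζ = −ln(OS)/√(π² + (ln OS)²). With OS = 0.280, ln OS = −1.273 and ζ = 1.273/3.390 = 0.376.
From t_s ≈ 4/(ζω_n): ω_n = 4/(ζ·t_s) = 4/(0.376·0.448) = 23.8 rad/s.

ω_n ≈ 23.8 rad/s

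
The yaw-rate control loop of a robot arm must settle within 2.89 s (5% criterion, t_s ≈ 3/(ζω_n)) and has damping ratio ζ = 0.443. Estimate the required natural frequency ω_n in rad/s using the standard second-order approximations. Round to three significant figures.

Rearranging t_s ≈ 3/(ζω_n) gives ω_n = 3/(ζ·t_s) = 3/(0.443 × 2.89) = 2.34 rad/s.

ω_n ≈ 2.34 rad/s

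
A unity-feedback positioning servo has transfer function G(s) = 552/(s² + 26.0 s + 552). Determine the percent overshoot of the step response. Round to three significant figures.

%OS ≈ 12.4%

Matching coefficients with s² + 2ζω_n s + ω_n² gives ω_n² = 552 ⇒ ω_n = 23.5 rad/s, and ζ = 26.0/(2ω_n) = 0.553.
Overshoot: exp(−π·0.553/√(1−0.553²)) = 0.124, i.e. 12.4%.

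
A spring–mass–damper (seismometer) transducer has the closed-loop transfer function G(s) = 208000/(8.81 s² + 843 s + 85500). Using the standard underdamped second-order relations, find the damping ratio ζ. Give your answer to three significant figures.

Dividing through by 8.81: denominator becomes s² + 95.69 s + 9705.
So ω_n = √9705 = 98.5 rad/s and ζ = 95.69/(2·98.5) = 0.486.

ζ ≈ 0.486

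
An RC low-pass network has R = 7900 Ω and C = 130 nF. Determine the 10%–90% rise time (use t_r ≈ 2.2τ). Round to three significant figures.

τ = RC = 7900 × 130 nF = 0.00103 s.
t_r ≈ 2.2τ = 0.00226 s.

t_r ≈ 0.00226 s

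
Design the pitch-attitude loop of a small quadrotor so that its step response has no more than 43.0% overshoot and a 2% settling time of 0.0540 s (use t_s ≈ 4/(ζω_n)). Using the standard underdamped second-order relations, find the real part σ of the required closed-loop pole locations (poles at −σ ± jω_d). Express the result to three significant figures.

σ ≈ 74.1

The settling-time spec alone fixes σ = ζω_n = 4/t_s = 4/0.0540 = 74.1.
(Overshoot then fixes ζ = 0.259 and hence ω_d = σ·√(1−ζ²)/ζ = 276 rad/s.)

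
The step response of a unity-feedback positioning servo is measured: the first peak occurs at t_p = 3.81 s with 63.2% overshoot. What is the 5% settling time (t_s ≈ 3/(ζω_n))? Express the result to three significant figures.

The overshoot fixes ζ = −ln(OS)/√(π²+ln²(OS)) = 0.145.
t_p = π/ω_d ⇒ ω_d = 0.825 rad/s; then ω_n = ω_d/√(1−ζ²) = 0.833 rad/s.
t_s ≈ 3/(ζω_n) = 3/(0.145·0.833) = 24.9 s.

t_s ≈ 24.9 s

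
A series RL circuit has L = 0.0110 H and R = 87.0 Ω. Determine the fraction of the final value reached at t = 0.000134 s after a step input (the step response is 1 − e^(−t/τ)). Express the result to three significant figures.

τ = L/R = 0.0110/87.0 = 0.000126 s.
y(t)/y_∞ = 1 − e^(−t/τ) = 1 − e^(−0.000134/0.000126) = 1 − e^(−1.06) = 0.653.

y/y_∞ ≈ 0.653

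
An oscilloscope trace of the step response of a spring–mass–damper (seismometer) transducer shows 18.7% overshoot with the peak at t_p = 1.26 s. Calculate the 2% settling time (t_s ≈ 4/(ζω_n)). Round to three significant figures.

t_s ≈ 3.01 s

The overshoot fixes ζ = −ln(OS)/√(π²+ln²(OS)) = 0.471.
t_p = π/ω_d ⇒ ω_d = 2.49 rad/s; then ω_n = ω_d/√(1−ζ²) = 2.83 rad/s.
t_s ≈ 4/(ζω_n) = 4/(0.471·2.83) = 3.01 s.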